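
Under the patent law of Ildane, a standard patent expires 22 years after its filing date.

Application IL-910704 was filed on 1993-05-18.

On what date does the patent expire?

Filing date + 22 years → 18 May 2015.

May 18, 2015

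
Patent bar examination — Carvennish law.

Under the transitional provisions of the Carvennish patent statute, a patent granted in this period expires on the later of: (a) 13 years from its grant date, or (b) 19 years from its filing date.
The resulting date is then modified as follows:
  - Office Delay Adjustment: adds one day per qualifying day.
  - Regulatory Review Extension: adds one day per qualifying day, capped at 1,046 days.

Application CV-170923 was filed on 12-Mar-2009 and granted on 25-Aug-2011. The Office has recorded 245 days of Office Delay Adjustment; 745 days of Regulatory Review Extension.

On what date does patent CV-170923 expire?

2030-11-27

(a) grant + 13 years → 25 August 2024.
(b) filing + 19 years → 12 March 2028.
Later of the two: 12 March 2028.
Office Delay Adjustment: +245 days → 12 November 2028.
Regulatory Review Extension: 745 days (within the 1046-day cap) → +745 days → 27 November 2030.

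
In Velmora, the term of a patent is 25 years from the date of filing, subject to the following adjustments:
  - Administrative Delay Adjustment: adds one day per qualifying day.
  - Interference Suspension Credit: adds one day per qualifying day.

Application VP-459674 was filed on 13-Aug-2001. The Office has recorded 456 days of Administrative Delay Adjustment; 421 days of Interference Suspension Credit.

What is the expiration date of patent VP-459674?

Base term: filing date + 25 years → 13 August 2026.
Administrative Delay Adjustment: +456 days → 12 November 2027.
Interference Suspension Credit: +421 days → 6 January 2029.

January 6, 2029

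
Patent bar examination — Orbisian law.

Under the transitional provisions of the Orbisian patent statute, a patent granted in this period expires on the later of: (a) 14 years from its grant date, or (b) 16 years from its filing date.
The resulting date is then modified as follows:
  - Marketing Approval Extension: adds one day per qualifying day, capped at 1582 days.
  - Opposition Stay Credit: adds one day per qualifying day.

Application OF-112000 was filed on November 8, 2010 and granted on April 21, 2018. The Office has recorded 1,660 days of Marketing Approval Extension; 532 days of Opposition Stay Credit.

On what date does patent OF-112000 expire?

2038-02-03

(a) grant + 14 years → 21 April 2032.
(b) filing + 16 years → 8 November 2026.
Later of the two: 21 April 2032.
Marketing Approval Extension: 1660 days claimed exceeds the 1582-day cap, so +1582 days → 20 August 2036.
Opposition Stay Credit: +532 days → 3 February 2038.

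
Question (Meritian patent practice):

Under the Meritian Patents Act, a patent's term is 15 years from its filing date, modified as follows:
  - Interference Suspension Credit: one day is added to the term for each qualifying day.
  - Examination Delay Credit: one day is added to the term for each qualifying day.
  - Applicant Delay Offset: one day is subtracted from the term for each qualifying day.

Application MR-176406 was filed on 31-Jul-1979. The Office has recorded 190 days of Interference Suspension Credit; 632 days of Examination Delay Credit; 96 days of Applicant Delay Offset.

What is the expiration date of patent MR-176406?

Base term: filing date + 15 years → 31 July 1994.
Interference Suspension Credit: +190 days → 6 February 1995.
Examination Delay Credit: +632 days → 30 October 1996.
Applicant Delay Offset: −96 days → 26 July 1996.

1996-07-26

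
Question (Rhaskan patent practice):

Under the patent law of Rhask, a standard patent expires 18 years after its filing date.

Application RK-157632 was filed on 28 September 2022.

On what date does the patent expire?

Filing date + 18 years → 28 September 2040.

September 28, 2040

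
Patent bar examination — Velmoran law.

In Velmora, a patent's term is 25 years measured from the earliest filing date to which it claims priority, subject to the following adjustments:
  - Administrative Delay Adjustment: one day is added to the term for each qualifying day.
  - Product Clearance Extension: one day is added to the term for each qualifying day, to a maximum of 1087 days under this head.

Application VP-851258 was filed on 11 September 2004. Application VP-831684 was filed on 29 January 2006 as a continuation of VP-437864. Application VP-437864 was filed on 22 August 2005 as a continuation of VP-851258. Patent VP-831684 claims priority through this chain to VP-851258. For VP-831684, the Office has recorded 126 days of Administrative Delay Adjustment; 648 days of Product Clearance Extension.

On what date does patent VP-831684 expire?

2031-10-25

Earliest priority filing: 11 September 2004.
Base term: 11 September 2004 + 25 years → 11 September 2029.
Administrative Delay Adjustment: +126 days → 15 January 2030.
Product Clearance Extension: 648 days (within the 1087-day cap) → +648 days → 25 October 2031.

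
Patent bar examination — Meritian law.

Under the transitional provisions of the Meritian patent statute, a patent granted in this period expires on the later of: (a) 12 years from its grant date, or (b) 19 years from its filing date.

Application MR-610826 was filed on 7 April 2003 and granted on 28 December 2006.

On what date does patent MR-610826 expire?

(a) grant + 12 years → 28 December 2018.
(b) filing + 19 years → 7 April 2022.
Later of the two: 7 April 2022.

2022-04-07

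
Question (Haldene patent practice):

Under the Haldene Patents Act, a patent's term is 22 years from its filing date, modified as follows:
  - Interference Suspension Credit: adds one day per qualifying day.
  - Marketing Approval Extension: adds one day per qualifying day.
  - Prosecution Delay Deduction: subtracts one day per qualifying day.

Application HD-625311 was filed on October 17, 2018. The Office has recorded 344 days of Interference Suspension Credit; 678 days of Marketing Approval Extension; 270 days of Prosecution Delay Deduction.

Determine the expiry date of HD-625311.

Base term: filing date + 22 years → 17 October 2040.
Interference Suspension Credit: +344 days → 26 September 2041.
Marketing Approval Extension: +678 days → 5 August 2043.
Prosecution Delay Deduction: −270 days → 8 November 2042.

November 8, 2042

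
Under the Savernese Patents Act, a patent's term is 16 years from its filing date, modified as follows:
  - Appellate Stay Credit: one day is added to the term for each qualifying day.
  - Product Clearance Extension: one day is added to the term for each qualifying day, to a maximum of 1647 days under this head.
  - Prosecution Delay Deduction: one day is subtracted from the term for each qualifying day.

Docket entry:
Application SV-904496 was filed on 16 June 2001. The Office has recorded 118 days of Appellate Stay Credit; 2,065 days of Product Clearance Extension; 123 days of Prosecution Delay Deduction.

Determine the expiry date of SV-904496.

Base term: filing date + 16 years → 16 June 2017.
Appellate Stay Credit: +118 days → 12 October 2017.
Product Clearance Extension: 2065 days claimed exceeds the 1647-day cap, so +1647 days → 16 April 2022.
Prosecution Delay Deduction: −123 days → 14 December 2021.

2021-12-14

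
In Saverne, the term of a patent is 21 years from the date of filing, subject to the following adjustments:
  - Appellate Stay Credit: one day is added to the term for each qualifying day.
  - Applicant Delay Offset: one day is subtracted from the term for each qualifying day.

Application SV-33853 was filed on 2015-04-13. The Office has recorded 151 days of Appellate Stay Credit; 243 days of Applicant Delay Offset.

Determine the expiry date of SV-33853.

Base term: filing date + 21 years → 13 April 2036.
Appellate Stay Credit: +151 days → 11 September 2036.
Applicant Delay Offset: −243 days → 12 January 2036.

2036-01-12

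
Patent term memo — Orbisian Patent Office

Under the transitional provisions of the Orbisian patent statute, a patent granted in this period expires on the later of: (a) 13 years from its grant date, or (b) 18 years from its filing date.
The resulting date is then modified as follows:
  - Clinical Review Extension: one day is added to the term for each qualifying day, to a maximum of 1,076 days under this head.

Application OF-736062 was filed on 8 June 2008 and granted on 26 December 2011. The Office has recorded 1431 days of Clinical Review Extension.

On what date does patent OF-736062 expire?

2029-05-19

(a) grant + 13 years → 26 December 2024.
(b) filing + 18 years → 8 June 2026.
Later of the two: 8 June 2026.
Clinical Review Extension: 1431 days claimed exceeds the 1076-day cap, so +1076 days → 19 May 2029.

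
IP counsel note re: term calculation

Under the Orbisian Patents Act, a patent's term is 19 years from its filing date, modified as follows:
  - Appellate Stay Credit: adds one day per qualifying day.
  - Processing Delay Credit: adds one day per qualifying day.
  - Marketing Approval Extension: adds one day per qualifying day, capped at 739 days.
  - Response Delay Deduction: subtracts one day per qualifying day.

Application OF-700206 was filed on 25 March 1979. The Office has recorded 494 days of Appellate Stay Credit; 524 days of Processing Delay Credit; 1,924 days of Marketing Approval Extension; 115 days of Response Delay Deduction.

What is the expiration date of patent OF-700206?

2002-09-22

Base term: filing date + 19 years → 25 March 1998.
Appellate Stay Credit: +494 days → 1 August 1999.
Processing Delay Credit: +524 days → 6 January 2001.
Marketing Approval Extension: 1924 days claimed exceeds the 739-day cap, so +739 days → 15 January 2003.
Response Delay Deduction: −115 days → 22 September 2002.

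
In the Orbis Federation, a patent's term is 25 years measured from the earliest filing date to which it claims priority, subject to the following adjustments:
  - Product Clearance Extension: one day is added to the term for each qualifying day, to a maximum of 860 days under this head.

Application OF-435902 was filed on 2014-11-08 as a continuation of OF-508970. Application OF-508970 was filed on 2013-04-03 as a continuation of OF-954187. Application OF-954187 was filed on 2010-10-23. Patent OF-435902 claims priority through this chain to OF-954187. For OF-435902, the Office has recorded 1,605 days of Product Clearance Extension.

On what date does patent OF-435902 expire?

Earliest priority filing: 23 October 2010.
Base term: 23 October 2010 + 25 years → 23 October 2035.
Product Clearance Extension: 1605 days claimed exceeds the 860-day cap, so +860 days → 1 March 2038.

2038-03-01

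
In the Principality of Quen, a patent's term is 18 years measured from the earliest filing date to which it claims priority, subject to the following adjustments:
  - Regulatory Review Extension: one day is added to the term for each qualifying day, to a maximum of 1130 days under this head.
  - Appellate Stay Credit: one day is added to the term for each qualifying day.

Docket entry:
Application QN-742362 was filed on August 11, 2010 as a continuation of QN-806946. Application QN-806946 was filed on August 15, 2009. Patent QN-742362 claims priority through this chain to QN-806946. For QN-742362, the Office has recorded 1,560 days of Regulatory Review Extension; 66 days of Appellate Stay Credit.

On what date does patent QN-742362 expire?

2030-11-23

Earliest priority filing: 15 August 2009.
Base term: 15 August 2009 + 18 years → 15 August 2027.
Regulatory Review Extension: 1560 days claimed exceeds the 1130-day cap, so +1130 days → 18 September 2030.
Appellate Stay Credit: +66 days → 23 November 2030.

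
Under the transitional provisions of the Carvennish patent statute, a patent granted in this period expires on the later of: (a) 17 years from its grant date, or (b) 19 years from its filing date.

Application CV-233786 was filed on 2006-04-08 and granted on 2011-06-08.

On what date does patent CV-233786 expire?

(a) grant + 17 years → 8 June 2028.
(b) filing + 19 years → 8 April 2025.
Later of the two: 8 June 2028.

2028-06-08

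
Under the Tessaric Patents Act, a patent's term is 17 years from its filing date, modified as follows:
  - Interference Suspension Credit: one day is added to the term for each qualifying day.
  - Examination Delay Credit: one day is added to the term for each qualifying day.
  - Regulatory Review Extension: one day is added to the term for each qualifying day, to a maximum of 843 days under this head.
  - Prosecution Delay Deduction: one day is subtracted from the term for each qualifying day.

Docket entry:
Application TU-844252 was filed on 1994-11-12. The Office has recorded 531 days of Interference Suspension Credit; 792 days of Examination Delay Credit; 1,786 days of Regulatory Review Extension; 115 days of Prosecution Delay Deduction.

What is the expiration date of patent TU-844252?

2017-06-24

Base term: filing date + 17 years → 12 November 2011.
Interference Suspension Credit: +531 days → 26 April 2013.
Examination Delay Credit: +792 days → 27 June 2015.
Regulatory Review Extension: 1786 days claimed exceeds the 843-day cap, so +843 days → 17 October 2017.
Prosecution Delay Deduction: −115 days → 24 June 2017.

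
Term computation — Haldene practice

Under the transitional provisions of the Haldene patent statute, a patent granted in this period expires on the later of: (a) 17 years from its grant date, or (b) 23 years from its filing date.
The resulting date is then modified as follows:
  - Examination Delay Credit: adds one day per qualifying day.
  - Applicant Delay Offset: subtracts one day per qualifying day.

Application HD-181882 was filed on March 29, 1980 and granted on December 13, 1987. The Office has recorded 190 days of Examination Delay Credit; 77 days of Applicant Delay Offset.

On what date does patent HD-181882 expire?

2005-04-05

(a) grant + 17 years → 13 December 2004.
(b) filing + 23 years → 29 March 2003.
Later of the two: 13 December 2004.
Examination Delay Credit: +190 days → 21 June 2005.
Applicant Delay Offset: −77 days → 5 April 2005.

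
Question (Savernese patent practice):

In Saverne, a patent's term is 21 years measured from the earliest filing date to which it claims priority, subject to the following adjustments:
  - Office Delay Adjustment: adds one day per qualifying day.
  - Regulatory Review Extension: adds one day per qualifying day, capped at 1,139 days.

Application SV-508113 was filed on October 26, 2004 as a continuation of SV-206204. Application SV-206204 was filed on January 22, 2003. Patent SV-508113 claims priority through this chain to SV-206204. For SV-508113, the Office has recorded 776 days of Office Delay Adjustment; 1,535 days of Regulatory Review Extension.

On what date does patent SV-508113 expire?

Earliest priority filing: 22 January 2003.
Base term: 22 January 2003 + 21 years → 22 January 2024.
Office Delay Adjustment: +776 days → 8 March 2026.
Regulatory Review Extension: 1535 days claimed exceeds the 1139-day cap, so +1139 days → 20 April 2029.

2029-04-20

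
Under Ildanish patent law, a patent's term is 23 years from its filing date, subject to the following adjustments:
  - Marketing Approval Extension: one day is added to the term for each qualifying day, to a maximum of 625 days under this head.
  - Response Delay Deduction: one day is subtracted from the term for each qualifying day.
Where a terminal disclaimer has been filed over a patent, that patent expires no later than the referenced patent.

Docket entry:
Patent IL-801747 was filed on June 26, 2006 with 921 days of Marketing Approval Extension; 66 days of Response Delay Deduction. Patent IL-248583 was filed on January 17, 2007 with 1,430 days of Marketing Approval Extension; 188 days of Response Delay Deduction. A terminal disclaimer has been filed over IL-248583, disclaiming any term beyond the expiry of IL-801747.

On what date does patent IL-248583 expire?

January 6, 2031

Natural term of IL-248583:
  Base: filing + 23 years → 17 January 2030.
  Marketing Approval Extension: 1430 days claimed exceeds the 625-day cap, so +625 days → 4 October 2031.
  Response Delay Deduction: −188 days → 30 March 2031.
Expiry of referenced patent IL-801747:
  Base: filing + 23 years → 26 June 2029.
  Marketing Approval Extension: 921 days claimed exceeds the 625-day cap, so +625 days → 13 March 2031.
  Response Delay Deduction: −66 days → 6 January 2031.
Terminal disclaimer: IL-248583 expires on the earlier of 30 March 2031 and 6 January 2031.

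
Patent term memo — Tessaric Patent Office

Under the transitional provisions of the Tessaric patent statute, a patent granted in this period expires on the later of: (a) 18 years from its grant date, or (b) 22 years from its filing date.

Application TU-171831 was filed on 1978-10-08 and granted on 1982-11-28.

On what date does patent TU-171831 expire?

(a) grant + 18 years → 28 November 2000.
(b) filing + 22 years → 8 October 2000.
Later of the two: 28 November 2000.

November 28, 2000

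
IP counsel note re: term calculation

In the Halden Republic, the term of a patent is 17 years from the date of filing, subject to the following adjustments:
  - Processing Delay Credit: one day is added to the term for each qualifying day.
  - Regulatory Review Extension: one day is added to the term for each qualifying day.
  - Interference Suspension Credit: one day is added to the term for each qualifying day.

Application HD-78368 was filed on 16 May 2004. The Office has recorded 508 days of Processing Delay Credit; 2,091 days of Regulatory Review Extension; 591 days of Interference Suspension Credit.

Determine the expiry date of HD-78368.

Base term: filing date + 17 years → 16 May 2021.
Processing Delay Credit: +508 days → 6 October 2022.
Regulatory Review Extension: +2091 days → 27 June 2028.
Interference Suspension Credit: +591 days → 8 February 2030.

February 8, 2030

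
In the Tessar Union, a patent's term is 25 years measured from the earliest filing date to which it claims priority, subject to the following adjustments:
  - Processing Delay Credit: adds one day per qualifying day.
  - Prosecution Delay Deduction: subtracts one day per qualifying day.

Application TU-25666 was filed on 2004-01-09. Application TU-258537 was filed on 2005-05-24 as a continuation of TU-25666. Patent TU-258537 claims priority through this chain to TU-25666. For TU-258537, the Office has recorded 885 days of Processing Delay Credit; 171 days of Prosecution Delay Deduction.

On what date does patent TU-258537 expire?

2030-12-24

Earliest priority filing: 9 January 2004.
Base term: 9 January 2004 + 25 years → 9 January 2029.
Processing Delay Credit: +885 days → 13 June 2031.
Prosecution Delay Deduction: −171 days → 24 December 2030.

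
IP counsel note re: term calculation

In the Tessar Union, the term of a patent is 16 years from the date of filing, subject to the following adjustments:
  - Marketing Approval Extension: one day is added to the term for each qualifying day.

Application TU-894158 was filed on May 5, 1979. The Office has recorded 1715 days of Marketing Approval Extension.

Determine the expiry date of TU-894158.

Base term: filing date + 16 years → 5 May 1995.
Marketing Approval Extension: +1715 days → 14 January 2000.

2000-01-14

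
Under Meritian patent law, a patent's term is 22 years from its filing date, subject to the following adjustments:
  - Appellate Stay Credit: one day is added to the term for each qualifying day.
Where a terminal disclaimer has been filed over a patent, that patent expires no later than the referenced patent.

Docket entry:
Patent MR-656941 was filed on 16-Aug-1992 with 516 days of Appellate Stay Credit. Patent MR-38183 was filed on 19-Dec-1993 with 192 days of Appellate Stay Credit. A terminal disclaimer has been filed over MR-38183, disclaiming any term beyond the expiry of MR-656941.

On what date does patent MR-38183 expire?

Natural term of MR-38183:
  Base: filing + 22 years → 19 December 2015.
  Appellate Stay Credit: +192 days → 28 June 2016.
Expiry of referenced patent MR-656941:
  Base: filing + 22 years → 16 August 2014.
  Appellate Stay Credit: +516 days → 14 January 2016.
Terminal disclaimer: MR-38183 expires on the earlier of 28 June 2016 and 14 January 2016.

January 14, 2016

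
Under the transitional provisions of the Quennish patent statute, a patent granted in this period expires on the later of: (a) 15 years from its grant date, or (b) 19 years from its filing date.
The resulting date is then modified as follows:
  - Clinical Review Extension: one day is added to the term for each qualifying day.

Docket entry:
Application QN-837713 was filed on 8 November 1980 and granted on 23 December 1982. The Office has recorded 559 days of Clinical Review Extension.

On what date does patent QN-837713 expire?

May 20, 2001

(a) grant + 15 years → 23 December 1997.
(b) filing + 19 years → 8 November 1999.
Later of the two: 8 November 1999.
Clinical Review Extension: +559 days → 20 May 2001.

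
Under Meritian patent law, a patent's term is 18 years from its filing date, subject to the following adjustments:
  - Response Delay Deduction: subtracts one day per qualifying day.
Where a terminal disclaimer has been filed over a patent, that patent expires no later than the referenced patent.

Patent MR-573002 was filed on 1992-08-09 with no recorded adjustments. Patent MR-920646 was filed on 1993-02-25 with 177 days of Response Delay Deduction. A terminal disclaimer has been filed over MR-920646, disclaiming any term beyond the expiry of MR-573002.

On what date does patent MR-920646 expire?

August 9, 2010

Natural term of MR-920646:
  Base: filing + 18 years → 25 February 2011.
  Response Delay Deduction: −177 days → 1 September 2010.
Expiry of referenced patent MR-573002:
  Base: filing + 18 years → 9 August 2010.
Terminal disclaimer: MR-920646 expires on the earlier of 1 September 2010 and 9 August 2010.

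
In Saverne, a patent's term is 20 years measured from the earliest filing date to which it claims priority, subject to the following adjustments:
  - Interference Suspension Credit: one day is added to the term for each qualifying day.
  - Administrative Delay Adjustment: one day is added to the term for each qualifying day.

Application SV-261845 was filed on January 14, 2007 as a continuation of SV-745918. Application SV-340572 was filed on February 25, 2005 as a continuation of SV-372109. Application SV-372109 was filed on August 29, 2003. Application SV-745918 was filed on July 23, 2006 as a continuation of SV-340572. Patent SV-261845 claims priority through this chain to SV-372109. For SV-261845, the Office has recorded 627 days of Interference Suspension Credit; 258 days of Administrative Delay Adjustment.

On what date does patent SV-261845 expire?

Earliest priority filing: 29 August 2003.
Base term: 29 August 2003 + 20 years → 29 August 2023.
Interference Suspension Credit: +627 days → 17 May 2025.
Administrative Delay Adjustment: +258 days → 30 January 2026.

2026-01-30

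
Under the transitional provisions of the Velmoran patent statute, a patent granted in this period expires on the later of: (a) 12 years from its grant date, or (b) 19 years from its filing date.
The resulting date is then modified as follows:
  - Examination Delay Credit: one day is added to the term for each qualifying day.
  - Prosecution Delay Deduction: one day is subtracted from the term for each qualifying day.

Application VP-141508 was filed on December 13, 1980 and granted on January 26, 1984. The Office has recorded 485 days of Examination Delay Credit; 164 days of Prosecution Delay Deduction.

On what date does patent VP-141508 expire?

2000-10-29

(a) grant + 12 years → 26 January 1996.
(b) filing + 19 years → 13 December 1999.
Later of the two: 13 December 1999.
Examination Delay Credit: +485 days → 11 April 2001.
Prosecution Delay Deduction: −164 days → 29 October 2000.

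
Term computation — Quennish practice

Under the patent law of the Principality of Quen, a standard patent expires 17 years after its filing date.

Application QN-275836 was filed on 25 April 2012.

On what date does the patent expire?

Filing date + 17 years → 25 April 2029.

2029-04-25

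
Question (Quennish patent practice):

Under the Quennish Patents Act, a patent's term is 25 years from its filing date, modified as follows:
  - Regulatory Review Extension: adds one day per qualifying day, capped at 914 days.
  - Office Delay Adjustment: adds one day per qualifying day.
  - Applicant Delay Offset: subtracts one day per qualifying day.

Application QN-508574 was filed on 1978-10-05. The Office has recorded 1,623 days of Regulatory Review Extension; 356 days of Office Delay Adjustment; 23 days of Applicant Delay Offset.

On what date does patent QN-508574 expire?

Base term: filing date + 25 years → 5 October 2003.
Regulatory Review Extension: 1623 days claimed exceeds the 914-day cap, so +914 days → 6 April 2006.
Office Delay Adjustment: +356 days → 28 March 2007.
Applicant Delay Offset: −23 days → 5 March 2007.

2007-03-05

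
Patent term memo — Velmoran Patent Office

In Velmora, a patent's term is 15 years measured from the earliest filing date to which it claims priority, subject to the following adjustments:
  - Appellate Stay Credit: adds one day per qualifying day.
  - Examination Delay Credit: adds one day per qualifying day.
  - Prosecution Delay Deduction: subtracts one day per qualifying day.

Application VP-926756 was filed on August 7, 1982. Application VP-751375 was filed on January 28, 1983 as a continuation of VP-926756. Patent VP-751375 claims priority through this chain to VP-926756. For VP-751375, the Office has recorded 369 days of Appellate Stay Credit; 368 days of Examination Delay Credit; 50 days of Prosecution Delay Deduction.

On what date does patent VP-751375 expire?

Earliest priority filing: 7 August 1982.
Base term: 7 August 1982 + 15 years → 7 August 1997.
Appellate Stay Credit: +369 days → 11 August 1998.
Examination Delay Credit: +368 days → 14 August 1999.
Prosecution Delay Deduction: −50 days → 25 June 1999.

1999-06-25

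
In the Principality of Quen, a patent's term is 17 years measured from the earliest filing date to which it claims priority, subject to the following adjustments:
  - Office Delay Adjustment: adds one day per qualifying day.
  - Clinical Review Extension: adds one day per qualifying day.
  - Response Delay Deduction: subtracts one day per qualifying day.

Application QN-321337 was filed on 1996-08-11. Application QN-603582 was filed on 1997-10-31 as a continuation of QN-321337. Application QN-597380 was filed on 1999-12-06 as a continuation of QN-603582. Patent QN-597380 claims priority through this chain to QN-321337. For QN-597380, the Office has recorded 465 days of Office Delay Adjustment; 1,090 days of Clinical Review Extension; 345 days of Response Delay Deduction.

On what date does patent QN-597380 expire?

Earliest priority filing: 11 August 1996.
Base term: 11 August 1996 + 17 years → 11 August 2013.
Office Delay Adjustment: +465 days → 19 November 2014.
Clinical Review Extension: +1090 days → 13 November 2017.
Response Delay Deduction: −345 days → 3 December 2016.

2016-12-03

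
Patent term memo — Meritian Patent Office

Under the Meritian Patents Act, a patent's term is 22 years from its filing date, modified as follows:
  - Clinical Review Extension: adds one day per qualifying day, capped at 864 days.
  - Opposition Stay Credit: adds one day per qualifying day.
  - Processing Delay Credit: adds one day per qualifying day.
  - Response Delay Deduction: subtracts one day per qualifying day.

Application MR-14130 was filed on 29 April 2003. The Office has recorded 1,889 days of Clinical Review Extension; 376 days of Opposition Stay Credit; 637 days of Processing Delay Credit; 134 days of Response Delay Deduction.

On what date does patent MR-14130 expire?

Base term: filing date + 22 years → 29 April 2025.
Clinical Review Extension: 1889 days claimed exceeds the 864-day cap, so +864 days → 10 September 2027.
Opposition Stay Credit: +376 days → 20 September 2028.
Processing Delay Credit: +637 days → 19 June 2030.
Response Delay Deduction: −134 days → 5 February 2030.

2030-02-05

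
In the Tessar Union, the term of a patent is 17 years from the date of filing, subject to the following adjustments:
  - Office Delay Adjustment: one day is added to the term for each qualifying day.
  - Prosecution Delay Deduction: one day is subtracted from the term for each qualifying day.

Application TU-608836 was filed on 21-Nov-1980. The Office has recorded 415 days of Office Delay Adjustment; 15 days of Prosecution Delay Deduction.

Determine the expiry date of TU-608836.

Base term: filing date + 17 years → 21 November 1997.
Office Delay Adjustment: +415 days → 10 January 1999.
Prosecution Delay Deduction: −15 days → 26 December 1998.

1998-12-26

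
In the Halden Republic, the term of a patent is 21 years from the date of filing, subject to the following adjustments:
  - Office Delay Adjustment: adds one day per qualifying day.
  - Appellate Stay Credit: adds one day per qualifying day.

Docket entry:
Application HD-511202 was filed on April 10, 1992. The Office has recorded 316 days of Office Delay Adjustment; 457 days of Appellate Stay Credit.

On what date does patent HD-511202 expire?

2015-05-23

Base term: filing date + 21 years → 10 April 2013.
Office Delay Adjustment: +316 days → 20 February 2014.
Appellate Stay Credit: +457 days → 23 May 2015.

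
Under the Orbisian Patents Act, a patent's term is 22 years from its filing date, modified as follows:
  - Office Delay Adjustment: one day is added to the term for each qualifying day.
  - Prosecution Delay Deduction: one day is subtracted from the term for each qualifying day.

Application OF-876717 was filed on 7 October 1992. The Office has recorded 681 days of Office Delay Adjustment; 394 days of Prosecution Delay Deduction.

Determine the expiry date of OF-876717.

Base term: filing date + 22 years → 7 October 2014.
Office Delay Adjustment: +681 days → 18 August 2016.
Prosecution Delay Deduction: −394 days → 21 July 2015.

2015-07-21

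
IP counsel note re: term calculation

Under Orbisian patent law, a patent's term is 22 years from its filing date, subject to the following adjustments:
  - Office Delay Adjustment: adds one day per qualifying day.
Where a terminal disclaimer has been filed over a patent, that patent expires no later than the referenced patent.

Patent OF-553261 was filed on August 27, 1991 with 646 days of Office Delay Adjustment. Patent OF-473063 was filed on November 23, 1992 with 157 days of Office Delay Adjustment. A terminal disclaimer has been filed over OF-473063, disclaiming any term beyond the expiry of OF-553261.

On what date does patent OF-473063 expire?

Natural term of OF-473063:
  Base: filing + 22 years → 23 November 2014.
  Office Delay Adjustment: +157 days → 29 April 2015.
Expiry of referenced patent OF-553261:
  Base: filing + 22 years → 27 August 2013.
  Office Delay Adjustment: +646 days → 4 June 2015.
Terminal disclaimer: OF-473063 expires on the earlier of 29 April 2015 and 4 June 2015.

2015-04-29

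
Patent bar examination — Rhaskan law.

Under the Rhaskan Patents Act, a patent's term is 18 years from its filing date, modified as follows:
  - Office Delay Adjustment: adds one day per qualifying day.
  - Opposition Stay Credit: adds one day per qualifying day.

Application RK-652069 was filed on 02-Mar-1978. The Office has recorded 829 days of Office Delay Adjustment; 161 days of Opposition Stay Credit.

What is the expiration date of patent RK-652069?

Base term: filing date + 18 years → 2 March 1996.
Office Delay Adjustment: +829 days → 9 June 1998.
Opposition Stay Credit: +161 days → 17 November 1998.

1998-11-17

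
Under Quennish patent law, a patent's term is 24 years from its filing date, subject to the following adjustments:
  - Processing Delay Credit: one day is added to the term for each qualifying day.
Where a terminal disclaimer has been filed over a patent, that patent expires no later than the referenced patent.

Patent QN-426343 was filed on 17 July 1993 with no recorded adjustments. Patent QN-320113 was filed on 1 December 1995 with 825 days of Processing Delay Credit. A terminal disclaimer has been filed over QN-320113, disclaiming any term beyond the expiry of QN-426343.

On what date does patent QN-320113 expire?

July 17, 2017

Natural term of QN-320113:
  Base: filing + 24 years → 1 December 2019.
  Processing Delay Credit: +825 days → 5 March 2022.
Expiry of referenced patent QN-426343:
  Base: filing + 24 years → 17 July 2017.
Terminal disclaimer: QN-320113 expires on the earlier of 5 March 2022 and 17 July 2017.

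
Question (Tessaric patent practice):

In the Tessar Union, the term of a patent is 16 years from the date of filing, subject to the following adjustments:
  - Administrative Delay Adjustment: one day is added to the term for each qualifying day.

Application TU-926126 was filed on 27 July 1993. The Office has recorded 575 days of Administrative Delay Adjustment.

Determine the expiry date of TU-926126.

2011-02-22

Base term: filing date + 16 years → 27 July 2009.
Administrative Delay Adjustment: +575 days → 22 February 2011.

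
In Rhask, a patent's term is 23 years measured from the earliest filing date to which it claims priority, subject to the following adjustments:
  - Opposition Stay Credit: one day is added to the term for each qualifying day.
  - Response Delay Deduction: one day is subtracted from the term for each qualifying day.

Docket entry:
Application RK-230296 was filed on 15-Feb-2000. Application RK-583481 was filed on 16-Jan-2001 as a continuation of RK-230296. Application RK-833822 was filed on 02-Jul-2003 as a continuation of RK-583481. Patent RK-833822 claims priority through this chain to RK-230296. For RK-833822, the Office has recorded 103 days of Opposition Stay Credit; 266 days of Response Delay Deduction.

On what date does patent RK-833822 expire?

September 5, 2022

Earliest priority filing: 15 February 2000.
Base term: 15 February 2000 + 23 years → 15 February 2023.
Opposition Stay Credit: +103 days → 29 May 2023.
Response Delay Deduction: −266 days → 5 September 2022.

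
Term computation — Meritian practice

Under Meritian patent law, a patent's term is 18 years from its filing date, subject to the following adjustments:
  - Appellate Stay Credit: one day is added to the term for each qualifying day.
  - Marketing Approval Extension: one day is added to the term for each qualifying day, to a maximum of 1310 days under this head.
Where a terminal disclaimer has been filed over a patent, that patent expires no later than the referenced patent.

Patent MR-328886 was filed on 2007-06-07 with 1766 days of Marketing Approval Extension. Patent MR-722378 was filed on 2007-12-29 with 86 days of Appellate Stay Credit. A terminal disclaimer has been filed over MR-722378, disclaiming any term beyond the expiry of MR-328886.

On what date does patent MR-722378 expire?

2026-03-25

Natural term of MR-722378:
  Base: filing + 18 years → 29 December 2025.
  Appellate Stay Credit: +86 days → 25 March 2026.
Expiry of referenced patent MR-328886:
  Base: filing + 18 years → 7 June 2025.
  Marketing Approval Extension: 1766 days claimed exceeds the 1310-day cap, so +1310 days → 7 January 2029.
Terminal disclaimer: MR-722378 expires on the earlier of 25 March 2026 and 7 January 2029.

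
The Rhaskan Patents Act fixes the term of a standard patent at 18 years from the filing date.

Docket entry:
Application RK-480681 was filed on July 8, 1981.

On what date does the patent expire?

July 8, 1999

Filing date + 18 years → 8 July 1999.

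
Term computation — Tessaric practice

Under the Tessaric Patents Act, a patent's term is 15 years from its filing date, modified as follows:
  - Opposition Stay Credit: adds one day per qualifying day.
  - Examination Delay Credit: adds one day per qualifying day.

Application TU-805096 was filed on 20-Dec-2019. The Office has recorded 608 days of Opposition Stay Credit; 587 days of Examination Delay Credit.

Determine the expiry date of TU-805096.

March 29, 2038

Base term: filing date + 15 years → 20 December 2034.
Opposition Stay Credit: +608 days → 19 August 2036.
Examination Delay Credit: +587 days → 29 March 2038.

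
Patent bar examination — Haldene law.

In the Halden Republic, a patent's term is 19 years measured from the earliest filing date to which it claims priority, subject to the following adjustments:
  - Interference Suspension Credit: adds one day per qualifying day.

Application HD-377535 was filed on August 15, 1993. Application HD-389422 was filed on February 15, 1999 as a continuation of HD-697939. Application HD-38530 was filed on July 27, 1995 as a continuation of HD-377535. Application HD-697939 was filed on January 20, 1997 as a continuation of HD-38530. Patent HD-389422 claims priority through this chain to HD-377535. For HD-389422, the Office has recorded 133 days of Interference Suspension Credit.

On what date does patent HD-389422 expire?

December 26, 2012

Earliest priority filing: 15 August 1993.
Base term: 15 August 1993 + 19 years → 15 August 2012.
Interference Suspension Credit: +133 days → 26 December 2012.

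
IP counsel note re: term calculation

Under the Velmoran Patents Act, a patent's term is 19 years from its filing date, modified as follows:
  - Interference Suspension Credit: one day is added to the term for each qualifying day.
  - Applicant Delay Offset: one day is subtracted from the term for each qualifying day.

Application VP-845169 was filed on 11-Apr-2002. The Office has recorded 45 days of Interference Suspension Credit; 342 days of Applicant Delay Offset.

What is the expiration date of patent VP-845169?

Base term: filing date + 19 years → 11 April 2021.
Interference Suspension Credit: +45 days → 26 May 2021.
Applicant Delay Offset: −342 days → 18 June 2020.

June 18, 2020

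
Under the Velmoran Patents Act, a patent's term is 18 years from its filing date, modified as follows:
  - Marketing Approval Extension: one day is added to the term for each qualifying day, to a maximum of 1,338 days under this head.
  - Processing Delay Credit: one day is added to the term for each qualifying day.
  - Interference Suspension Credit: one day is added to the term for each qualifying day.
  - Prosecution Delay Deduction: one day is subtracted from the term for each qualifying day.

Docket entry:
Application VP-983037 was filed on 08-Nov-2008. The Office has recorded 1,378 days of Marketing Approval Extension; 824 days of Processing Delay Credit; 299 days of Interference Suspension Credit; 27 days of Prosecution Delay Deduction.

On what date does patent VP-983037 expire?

Base term: filing date + 18 years → 8 November 2026.
Marketing Approval Extension: 1378 days claimed exceeds the 1338-day cap, so +1338 days → 8 July 2030.
Processing Delay Credit: +824 days → 9 October 2032.
Interference Suspension Credit: +299 days → 4 August 2033.
Prosecution Delay Deduction: −27 days → 8 July 2033.

July 8, 2033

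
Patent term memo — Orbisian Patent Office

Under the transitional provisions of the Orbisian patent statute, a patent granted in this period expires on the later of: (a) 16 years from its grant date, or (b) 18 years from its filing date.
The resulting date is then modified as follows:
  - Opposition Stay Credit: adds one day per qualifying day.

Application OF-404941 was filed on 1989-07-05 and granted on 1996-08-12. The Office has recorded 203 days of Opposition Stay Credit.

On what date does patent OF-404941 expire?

2013-03-03

(a) grant + 16 years → 12 August 2012.
(b) filing + 18 years → 5 July 2007.
Later of the two: 12 August 2012.
Opposition Stay Credit: +203 days → 3 March 2013.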